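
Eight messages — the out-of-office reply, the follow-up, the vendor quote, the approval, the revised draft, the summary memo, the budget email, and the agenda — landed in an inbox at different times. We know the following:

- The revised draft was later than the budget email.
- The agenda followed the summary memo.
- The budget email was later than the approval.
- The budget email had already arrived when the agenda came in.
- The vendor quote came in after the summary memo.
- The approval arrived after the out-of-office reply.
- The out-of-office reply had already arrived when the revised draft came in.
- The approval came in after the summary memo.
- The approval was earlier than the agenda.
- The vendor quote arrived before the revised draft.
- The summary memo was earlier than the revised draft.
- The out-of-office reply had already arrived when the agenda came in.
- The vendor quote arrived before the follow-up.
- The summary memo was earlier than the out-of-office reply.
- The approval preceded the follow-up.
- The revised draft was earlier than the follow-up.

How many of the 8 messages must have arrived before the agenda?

Directly stated before the agenda: the approval, the budget email, the out-of-office reply, and the summary memo.
No chain forces the revised draft (or any of the others) ahead of the agenda.
That's the approval, the budget email, the out-of-office reply, and the summary memo — 4 in all.

4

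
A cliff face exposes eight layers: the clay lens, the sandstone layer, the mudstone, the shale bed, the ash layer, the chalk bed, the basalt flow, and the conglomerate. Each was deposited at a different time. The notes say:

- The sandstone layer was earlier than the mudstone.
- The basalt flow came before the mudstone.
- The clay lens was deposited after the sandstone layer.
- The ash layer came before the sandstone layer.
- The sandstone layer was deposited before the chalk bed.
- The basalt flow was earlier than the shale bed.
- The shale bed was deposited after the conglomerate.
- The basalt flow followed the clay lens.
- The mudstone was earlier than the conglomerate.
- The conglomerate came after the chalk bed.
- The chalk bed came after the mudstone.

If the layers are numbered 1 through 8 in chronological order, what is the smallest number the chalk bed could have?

The ash layer, the basalt flow, the clay lens, the mudstone, and the sandstone layer must all come before the chalk bed — 5 forced predecessors.
Nothing else is forced ahead of the chalk bed, so its earliest slot is position 5 + 1 = 6.

6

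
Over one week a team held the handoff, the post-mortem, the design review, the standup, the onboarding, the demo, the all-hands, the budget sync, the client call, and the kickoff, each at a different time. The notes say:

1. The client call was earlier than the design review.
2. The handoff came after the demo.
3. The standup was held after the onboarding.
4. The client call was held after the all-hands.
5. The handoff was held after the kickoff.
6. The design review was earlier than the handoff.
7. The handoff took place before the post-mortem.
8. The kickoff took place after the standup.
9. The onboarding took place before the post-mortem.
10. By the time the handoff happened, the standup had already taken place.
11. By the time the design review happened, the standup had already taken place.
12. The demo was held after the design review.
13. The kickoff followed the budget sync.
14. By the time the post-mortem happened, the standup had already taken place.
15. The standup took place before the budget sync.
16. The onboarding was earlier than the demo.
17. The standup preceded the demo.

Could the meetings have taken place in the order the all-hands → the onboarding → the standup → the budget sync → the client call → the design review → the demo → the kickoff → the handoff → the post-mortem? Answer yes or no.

yes

Check each stated constraint against the proposed order — e.g. the standup is ahead of the post-mortem; the onboarding is ahead of the post-mortem. Every pair is in the required order; nothing is violated.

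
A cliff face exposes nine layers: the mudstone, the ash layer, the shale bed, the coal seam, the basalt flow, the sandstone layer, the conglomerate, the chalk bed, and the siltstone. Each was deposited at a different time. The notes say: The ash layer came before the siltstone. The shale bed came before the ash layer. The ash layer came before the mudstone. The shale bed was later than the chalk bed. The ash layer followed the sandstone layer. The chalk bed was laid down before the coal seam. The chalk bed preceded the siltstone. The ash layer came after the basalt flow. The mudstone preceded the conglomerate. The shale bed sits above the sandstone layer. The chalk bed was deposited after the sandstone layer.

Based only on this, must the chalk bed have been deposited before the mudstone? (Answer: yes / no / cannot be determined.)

yes

Chain the constraints: the chalk bed → the shale bed → the ash layer → the mudstone. Each link is directly stated, so the chalk bed comes before the mudstone.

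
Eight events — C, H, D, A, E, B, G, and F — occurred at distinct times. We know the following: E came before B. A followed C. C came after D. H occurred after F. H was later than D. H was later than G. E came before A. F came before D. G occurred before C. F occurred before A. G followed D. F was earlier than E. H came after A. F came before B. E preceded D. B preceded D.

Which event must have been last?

Every other event has a chain of constraints placing it before H, so H is last.

H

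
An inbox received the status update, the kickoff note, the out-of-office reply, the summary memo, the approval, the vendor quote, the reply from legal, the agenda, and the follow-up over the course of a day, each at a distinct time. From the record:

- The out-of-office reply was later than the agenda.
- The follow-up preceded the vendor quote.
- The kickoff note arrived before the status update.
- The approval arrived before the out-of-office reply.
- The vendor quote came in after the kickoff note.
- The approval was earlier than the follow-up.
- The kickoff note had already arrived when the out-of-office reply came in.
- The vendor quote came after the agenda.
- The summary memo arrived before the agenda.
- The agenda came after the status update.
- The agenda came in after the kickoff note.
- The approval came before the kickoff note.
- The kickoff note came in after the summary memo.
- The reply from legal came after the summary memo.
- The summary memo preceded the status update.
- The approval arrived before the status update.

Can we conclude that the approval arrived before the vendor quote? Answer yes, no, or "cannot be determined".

Chain the constraints: the approval → the kickoff note → the vendor quote. Each link is directly stated, so the approval comes before the vendor quote.

yes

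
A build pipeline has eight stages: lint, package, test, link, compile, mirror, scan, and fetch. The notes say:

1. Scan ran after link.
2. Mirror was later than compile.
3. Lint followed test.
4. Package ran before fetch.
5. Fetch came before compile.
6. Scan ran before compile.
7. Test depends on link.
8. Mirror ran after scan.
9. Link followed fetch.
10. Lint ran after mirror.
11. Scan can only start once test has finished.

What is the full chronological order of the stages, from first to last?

The constraints fix every adjacent pair, so only one ordering works:
package → fetch → link → test → scan → compile → mirror → lint.

package, fetch, link, test, scan, compile, mirror, lint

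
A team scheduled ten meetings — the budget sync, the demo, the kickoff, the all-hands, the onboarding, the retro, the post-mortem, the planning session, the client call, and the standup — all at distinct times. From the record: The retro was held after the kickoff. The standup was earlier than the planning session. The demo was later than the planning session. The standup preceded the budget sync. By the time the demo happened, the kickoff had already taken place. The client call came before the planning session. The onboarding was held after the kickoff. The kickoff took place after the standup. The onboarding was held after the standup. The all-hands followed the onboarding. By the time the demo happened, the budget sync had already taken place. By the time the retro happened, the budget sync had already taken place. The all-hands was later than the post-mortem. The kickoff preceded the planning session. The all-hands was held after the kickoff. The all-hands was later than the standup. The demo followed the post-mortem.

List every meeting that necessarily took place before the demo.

the budget sync, the client call, the kickoff, the planning session, the post-mortem, the standup

Directly stated before the demo: the budget sync, the kickoff, the planning session, and the post-mortem.
The client call reaches the demo via the client call → the planning session → the demo.
The standup reaches the demo via the standup → the budget sync → the demo.
No chain forces the all-hands (or any of the others) ahead of the demo.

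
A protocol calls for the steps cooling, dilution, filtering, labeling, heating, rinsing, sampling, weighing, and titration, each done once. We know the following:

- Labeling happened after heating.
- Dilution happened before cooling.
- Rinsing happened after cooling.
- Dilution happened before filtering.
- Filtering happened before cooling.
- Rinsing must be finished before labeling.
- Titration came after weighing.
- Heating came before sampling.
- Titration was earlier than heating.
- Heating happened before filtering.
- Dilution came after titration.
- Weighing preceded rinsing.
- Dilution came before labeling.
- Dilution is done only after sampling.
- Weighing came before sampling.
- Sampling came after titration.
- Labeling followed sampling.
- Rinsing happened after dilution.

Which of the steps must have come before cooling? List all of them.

dilution, filtering, heating, sampling, titration, weighing

Directly stated before cooling: dilution and filtering.
Heating reaches cooling via heating → filtering → cooling.
Sampling reaches cooling via sampling → dilution → cooling.
Titration reaches cooling via titration → dilution → cooling.
Likewise weighing reaches cooling by chaining the stated constraints.
No chain forces rinsing (or any of the others) ahead of cooling.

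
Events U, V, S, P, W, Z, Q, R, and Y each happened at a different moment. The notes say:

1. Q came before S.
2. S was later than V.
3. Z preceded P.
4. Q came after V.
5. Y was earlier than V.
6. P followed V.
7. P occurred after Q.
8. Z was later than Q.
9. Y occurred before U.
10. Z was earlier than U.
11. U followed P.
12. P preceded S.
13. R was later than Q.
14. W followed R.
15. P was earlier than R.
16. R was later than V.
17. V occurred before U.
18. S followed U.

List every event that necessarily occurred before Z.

Q, V, Y

Directly stated before Z: Q.
V reaches Z via V → Q → Z.
Y reaches Z via Y → V → Q → Z.
No chain forces W (or any of the others) ahead of Z.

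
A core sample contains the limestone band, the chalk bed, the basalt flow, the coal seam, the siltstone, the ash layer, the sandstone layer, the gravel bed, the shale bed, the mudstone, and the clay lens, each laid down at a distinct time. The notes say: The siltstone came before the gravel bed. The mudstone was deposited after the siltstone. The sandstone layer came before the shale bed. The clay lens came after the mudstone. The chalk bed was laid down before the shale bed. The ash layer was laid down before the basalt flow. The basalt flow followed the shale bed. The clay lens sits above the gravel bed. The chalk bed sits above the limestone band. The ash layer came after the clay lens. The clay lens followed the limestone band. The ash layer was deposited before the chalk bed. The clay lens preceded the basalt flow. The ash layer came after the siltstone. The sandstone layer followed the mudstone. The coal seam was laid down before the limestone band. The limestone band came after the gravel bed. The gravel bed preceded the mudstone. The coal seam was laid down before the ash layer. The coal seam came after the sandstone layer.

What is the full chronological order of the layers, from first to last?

the siltstone, the gravel bed, the mudstone, the sandstone layer, the coal seam, the limestone band, the clay lens, the ash layer, the chalk bed, the shale bed, the basalt flow

The constraints fix every adjacent pair, so only one ordering works:
the siltstone → the gravel bed → the mudstone → the sandstone layer → the coal seam → the limestone band → the clay lens → the ash layer → the chalk bed → the shale bed → the basalt flow.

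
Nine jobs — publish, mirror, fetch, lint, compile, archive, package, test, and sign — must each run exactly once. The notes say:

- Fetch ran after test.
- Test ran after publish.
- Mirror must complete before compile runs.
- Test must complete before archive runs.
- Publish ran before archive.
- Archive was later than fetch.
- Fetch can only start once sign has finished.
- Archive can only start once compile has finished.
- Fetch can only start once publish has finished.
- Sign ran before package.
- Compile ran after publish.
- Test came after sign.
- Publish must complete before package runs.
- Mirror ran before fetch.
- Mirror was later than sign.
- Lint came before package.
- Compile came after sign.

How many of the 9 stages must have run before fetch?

4

Directly stated before fetch: mirror, publish, sign, and test.
That's mirror, publish, sign, and test — 4 in all.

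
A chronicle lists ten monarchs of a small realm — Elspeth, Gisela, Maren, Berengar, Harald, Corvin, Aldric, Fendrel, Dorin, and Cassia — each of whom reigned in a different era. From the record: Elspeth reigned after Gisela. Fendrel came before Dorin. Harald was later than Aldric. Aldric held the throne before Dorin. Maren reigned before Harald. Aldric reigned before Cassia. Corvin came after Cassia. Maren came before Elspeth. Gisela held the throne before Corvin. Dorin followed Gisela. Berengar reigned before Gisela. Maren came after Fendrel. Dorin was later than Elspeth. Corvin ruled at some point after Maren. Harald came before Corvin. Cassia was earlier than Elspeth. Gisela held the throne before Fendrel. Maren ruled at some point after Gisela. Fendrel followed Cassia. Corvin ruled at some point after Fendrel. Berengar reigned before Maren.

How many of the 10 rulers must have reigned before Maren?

Directly stated before Maren: Berengar, Fendrel, and Gisela.
Aldric reaches Maren via Aldric → Cassia → Fendrel → Maren.
Cassia reaches Maren via Cassia → Fendrel → Maren.
No chain forces Corvin (or any of the others) ahead of Maren.
That's Aldric, Berengar, Cassia, Fendrel, and Gisela — 5 in all.

5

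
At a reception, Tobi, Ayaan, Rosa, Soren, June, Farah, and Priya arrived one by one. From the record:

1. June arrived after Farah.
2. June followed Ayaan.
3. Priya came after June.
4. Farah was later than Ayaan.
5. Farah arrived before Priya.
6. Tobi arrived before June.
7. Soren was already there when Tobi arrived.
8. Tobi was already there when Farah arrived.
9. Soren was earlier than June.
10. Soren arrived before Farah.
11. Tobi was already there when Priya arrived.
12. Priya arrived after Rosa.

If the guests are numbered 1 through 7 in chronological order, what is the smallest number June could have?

Ayaan, Farah, Soren, and Tobi must all come before June — 4 forced predecessors.
Nothing else is forced ahead of June, so their earliest slot is position 4 + 1 = 5.

5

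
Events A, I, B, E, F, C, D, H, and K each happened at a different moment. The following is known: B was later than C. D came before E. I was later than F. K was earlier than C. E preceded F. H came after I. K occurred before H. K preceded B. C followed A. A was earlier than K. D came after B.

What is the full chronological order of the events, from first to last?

A, K, C, B, D, E, F, I, H

The constraints fix every adjacent pair, so only one ordering works:
A → K → C → B → D → E → F → I → H.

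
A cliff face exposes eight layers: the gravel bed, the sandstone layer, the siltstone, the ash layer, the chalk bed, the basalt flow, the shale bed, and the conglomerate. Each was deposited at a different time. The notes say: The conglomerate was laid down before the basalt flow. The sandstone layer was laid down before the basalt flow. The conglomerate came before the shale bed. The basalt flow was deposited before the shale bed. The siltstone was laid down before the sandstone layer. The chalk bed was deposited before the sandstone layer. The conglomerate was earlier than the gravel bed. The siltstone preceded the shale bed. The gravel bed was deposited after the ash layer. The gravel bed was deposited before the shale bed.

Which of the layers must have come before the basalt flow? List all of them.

Directly stated before the basalt flow: the conglomerate and the sandstone layer.
The chalk bed reaches the basalt flow via the chalk bed → the sandstone layer → the basalt flow.
The siltstone reaches the basalt flow via the siltstone → the sandstone layer → the basalt flow.
No chain forces the shale bed (or any of the others) ahead of the basalt flow.

the chalk bed, the conglomerate, the sandstone layer, the siltstone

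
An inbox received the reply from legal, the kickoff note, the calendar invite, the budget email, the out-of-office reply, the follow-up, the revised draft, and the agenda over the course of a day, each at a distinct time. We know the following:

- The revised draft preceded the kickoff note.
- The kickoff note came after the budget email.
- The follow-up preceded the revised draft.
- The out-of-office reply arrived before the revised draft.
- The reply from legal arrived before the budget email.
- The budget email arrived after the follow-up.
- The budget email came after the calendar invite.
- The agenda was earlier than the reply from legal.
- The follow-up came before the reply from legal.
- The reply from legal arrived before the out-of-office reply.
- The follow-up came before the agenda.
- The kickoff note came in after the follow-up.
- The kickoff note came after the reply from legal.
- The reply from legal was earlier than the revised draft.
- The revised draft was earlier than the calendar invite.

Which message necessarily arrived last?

the kickoff note

Every other message has a chain of constraints placing it before the kickoff note, so the kickoff note is last.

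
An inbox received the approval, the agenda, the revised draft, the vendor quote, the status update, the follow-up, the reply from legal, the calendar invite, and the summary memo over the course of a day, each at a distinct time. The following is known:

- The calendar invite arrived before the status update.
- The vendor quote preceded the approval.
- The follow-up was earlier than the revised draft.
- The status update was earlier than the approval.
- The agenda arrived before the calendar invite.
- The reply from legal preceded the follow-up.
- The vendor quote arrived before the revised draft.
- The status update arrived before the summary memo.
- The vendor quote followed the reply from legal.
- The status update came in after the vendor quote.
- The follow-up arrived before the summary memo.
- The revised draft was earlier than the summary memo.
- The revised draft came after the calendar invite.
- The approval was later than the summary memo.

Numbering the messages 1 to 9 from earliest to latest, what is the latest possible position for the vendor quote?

The vendor quote must come before the approval, the revised draft, the status update, and the summary memo — 4 messages forced after it.
Everything else can be placed before the vendor quote in some valid order, so the vendor quote can sit as late as position 9 − 4 = 5.

5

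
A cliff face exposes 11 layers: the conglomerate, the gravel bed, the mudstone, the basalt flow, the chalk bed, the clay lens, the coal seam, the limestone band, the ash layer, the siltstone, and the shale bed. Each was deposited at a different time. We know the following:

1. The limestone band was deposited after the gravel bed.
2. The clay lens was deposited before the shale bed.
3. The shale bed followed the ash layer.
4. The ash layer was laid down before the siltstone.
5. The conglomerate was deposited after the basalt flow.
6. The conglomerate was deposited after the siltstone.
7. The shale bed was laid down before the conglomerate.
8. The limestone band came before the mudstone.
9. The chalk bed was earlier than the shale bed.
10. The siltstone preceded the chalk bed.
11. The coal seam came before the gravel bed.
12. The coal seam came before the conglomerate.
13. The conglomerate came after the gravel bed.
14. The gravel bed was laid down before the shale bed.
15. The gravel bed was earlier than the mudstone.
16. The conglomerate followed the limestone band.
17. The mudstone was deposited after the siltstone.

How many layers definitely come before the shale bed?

6

Directly stated before the shale bed: the ash layer, the chalk bed, the clay lens, and the gravel bed.
The coal seam reaches the shale bed via the coal seam → the gravel bed → the shale bed.
The siltstone reaches the shale bed via the siltstone → the chalk bed → the shale bed.
That's the ash layer, the chalk bed, the clay lens, the coal seam, the gravel bed, and the siltstone — 6 in all.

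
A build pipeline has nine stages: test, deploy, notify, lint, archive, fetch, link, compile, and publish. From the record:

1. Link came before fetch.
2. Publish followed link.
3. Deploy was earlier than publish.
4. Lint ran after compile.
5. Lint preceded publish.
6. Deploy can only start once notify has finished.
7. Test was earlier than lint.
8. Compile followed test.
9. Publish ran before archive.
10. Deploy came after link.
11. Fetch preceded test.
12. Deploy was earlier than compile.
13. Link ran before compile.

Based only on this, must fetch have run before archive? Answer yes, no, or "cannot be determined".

Chain the constraints: fetch → test → lint → publish → archive. Each link is directly stated, so fetch comes before archive.

yes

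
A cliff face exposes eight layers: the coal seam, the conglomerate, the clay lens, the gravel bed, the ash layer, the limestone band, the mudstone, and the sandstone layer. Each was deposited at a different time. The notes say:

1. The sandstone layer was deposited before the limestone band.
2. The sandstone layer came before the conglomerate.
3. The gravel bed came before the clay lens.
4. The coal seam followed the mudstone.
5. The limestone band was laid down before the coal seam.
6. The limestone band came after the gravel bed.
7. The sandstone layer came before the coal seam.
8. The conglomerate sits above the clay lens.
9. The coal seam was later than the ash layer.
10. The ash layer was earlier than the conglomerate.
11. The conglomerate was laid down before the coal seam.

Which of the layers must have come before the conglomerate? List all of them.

Directly stated before the conglomerate: the ash layer, the clay lens, and the sandstone layer.
The gravel bed reaches the conglomerate via the gravel bed → the clay lens → the conglomerate.

the ash layer, the clay lens, the gravel bed, the sandstone layer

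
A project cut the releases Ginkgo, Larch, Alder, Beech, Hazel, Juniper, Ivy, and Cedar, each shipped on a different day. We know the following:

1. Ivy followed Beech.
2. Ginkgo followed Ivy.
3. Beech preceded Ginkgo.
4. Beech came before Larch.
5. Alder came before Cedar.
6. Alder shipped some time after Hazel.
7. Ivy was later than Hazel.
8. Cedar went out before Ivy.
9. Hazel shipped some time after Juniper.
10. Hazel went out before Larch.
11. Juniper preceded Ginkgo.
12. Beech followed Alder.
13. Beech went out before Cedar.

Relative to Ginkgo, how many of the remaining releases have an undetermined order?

1

Forced before Ginkgo: Alder, Beech, Cedar, Hazel, Ivy, and Juniper.
That leaves Larch with no forced order relative to Ginkgo — 1.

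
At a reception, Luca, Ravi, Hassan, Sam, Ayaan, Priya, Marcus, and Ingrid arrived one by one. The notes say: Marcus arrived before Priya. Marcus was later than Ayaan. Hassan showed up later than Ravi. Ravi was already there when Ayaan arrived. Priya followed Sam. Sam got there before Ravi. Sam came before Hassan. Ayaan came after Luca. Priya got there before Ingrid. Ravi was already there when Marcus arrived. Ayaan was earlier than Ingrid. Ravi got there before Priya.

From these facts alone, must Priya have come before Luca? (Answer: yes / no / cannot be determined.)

Tracing the constraints gives Luca → Ayaan → Marcus → Priya, so Luca must come before Priya.
That means Priya cannot be before Luca.

no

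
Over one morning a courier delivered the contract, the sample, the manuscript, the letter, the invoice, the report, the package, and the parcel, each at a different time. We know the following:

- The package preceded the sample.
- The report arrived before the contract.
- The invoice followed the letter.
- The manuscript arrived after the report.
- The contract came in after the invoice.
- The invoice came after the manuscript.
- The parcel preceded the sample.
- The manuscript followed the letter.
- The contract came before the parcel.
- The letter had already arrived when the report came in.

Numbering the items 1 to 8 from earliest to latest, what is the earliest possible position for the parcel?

6

The contract, the invoice, the letter, the manuscript, and the report must all come before the parcel — 5 forced predecessors.
Nothing else is forced ahead of the parcel, so its earliest slot is position 5 + 1 = 6.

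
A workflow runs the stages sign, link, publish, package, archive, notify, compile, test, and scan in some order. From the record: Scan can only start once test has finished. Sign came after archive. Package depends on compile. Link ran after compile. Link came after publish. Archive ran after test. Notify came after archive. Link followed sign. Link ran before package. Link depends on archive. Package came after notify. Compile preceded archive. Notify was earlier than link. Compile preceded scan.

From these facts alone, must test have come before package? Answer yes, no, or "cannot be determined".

Chain the constraints: test → archive → link → package. Each link is directly stated, so test comes before package.

yes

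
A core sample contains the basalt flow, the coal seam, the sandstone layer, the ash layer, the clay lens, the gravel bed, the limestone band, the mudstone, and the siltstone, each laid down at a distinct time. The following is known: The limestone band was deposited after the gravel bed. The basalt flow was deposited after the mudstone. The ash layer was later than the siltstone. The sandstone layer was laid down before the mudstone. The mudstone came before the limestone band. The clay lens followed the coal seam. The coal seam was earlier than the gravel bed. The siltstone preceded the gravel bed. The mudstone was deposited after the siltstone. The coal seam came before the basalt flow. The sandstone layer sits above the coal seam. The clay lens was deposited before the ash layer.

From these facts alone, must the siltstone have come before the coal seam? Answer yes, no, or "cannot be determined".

No chain of stated constraints runs from the siltstone to the coal seam, and none runs from the coal seam to the siltstone either.
So the relative order of the siltstone and the coal seam is not fixed by the given facts.

cannot be determined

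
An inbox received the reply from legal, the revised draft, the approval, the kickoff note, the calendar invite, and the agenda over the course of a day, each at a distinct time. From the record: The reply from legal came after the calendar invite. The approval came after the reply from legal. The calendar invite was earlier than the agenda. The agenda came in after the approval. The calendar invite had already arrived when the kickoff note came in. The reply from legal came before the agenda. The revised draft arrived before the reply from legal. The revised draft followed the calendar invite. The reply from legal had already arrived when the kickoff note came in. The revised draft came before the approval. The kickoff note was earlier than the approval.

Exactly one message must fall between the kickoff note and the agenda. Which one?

the approval

Tracing the constraints gives the kickoff note → the approval → the agenda, so the approval sits after the kickoff note and before the agenda.
No other message is forced both after the kickoff note and before the agenda.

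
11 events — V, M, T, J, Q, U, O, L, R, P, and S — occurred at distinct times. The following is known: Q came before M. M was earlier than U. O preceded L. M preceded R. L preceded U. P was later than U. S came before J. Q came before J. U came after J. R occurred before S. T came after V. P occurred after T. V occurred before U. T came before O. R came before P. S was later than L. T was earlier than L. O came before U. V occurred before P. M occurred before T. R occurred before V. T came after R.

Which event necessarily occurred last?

Every other event has a chain of constraints placing it before P, so P is last.

P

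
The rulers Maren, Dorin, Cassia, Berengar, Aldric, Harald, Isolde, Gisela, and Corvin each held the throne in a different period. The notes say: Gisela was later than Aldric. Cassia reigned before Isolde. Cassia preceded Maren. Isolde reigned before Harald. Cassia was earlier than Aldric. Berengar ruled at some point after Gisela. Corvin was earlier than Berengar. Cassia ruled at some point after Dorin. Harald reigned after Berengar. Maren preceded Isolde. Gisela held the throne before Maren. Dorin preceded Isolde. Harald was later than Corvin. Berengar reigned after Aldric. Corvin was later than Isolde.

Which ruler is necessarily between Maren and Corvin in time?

Tracing the constraints gives Maren → Isolde → Corvin, so Isolde sits after Maren and before Corvin.
No other ruler is forced both after Maren and before Corvin.

Isolde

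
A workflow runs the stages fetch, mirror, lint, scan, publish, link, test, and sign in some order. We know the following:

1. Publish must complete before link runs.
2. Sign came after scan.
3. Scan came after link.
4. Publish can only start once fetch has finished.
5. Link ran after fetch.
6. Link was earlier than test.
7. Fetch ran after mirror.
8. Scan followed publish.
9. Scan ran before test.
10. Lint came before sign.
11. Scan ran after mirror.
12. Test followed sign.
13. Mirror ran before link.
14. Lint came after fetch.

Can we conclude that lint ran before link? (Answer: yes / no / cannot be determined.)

No chain of stated constraints runs from lint to link, and none runs from link to lint either.
So the relative order of lint and link is not fixed by the given facts.

cannot be determined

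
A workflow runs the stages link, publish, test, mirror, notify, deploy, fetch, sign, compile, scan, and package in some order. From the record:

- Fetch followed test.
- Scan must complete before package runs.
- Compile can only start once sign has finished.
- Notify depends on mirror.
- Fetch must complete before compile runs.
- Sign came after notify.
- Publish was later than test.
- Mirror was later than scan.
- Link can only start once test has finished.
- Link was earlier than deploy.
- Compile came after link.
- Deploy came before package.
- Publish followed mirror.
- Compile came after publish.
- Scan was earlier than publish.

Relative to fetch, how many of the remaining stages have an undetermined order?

Forced before fetch: test; forced after fetch: compile.
That leaves deploy, link, mirror, notify, package, publish, scan, and sign with no forced order relative to fetch — 8.

8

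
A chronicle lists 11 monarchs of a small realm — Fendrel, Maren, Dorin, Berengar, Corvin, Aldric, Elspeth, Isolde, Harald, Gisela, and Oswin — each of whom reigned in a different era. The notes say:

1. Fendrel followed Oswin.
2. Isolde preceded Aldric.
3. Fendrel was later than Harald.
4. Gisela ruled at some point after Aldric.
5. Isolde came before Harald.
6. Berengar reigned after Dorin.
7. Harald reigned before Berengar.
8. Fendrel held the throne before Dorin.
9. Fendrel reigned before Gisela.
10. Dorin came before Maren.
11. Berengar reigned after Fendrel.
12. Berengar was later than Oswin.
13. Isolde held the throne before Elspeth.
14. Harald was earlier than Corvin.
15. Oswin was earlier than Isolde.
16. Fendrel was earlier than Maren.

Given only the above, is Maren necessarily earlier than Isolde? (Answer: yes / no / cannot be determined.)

no

Tracing the constraints gives Isolde → Harald → Fendrel → Maren, so Isolde must come before Maren.
That means Maren cannot be before Isolde.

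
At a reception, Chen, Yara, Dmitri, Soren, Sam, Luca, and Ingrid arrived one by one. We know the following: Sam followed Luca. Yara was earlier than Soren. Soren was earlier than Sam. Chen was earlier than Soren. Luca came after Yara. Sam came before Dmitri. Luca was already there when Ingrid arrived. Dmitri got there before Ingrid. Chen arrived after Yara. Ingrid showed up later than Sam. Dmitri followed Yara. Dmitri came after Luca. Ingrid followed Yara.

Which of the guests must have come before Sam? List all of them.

Directly stated before Sam: Luca and Soren.
Chen reaches Sam via Chen → Soren → Sam.
Yara reaches Sam via Yara → Luca → Sam.

Chen, Luca, Soren, Yara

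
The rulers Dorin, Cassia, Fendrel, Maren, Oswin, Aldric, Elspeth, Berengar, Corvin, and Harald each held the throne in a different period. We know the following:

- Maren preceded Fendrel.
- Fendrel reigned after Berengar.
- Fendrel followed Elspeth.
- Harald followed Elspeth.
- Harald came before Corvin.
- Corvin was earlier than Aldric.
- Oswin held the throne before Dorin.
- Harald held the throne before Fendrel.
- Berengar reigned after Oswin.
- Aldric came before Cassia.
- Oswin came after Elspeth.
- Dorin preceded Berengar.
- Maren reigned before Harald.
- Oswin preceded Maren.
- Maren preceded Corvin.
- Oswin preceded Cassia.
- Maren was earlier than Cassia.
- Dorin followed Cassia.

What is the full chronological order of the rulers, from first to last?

The constraints fix every adjacent pair, so only one ordering works:
Elspeth → Oswin → Maren → Harald → Corvin → Aldric → Cassia → Dorin → Berengar → Fendrel.

Elspeth, Oswin, Maren, Harald, Corvin, Aldric, Cassia, Dorin, Berengar, Fendrel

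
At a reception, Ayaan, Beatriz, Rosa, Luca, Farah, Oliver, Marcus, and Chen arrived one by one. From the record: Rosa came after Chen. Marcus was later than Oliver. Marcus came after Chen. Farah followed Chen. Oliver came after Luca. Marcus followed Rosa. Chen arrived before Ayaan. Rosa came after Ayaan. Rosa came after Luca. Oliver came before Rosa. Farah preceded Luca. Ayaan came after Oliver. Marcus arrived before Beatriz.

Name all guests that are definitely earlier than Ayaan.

Directly stated before Ayaan: Chen and Oliver.
Farah reaches Ayaan via Farah → Luca → Oliver → Ayaan.
Luca reaches Ayaan via Luca → Oliver → Ayaan.
No chain forces Rosa (or any of the others) ahead of Ayaan.

Chen, Farah, Luca, Oliver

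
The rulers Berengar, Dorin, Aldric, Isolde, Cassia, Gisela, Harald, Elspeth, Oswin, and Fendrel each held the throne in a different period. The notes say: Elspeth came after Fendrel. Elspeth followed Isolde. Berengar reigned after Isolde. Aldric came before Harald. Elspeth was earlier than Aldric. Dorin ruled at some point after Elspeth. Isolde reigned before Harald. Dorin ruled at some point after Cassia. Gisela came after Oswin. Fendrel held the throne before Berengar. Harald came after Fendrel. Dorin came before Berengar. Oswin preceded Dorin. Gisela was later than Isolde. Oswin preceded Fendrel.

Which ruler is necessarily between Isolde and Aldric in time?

Elspeth

Tracing the constraints gives Isolde → Elspeth → Aldric, so Elspeth sits after Isolde and before Aldric.
No other ruler is forced both after Isolde and before Aldric.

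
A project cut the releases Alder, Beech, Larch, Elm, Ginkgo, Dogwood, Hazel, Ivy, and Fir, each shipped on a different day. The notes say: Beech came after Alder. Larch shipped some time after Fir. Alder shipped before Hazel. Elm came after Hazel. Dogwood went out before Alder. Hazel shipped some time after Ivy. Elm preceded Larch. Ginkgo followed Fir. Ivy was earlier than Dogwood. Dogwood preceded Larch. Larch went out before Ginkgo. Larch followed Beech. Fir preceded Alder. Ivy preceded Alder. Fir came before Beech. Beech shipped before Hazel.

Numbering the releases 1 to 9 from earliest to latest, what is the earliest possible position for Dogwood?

2

Ivy must come before Dogwood — 1 forced predecessor.
Nothing else is forced ahead of Dogwood, so its earliest slot is position 1 + 1 = 2.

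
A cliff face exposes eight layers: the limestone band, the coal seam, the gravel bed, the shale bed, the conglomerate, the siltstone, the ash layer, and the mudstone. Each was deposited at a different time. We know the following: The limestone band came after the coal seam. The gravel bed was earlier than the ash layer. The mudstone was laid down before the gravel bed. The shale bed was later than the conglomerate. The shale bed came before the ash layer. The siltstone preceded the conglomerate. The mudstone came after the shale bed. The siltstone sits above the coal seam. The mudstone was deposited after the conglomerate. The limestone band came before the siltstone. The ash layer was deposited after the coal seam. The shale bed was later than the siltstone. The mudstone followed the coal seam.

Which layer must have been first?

The coal seam has a chain of constraints placing it before every other layer, so the coal seam must be first.

the coal seam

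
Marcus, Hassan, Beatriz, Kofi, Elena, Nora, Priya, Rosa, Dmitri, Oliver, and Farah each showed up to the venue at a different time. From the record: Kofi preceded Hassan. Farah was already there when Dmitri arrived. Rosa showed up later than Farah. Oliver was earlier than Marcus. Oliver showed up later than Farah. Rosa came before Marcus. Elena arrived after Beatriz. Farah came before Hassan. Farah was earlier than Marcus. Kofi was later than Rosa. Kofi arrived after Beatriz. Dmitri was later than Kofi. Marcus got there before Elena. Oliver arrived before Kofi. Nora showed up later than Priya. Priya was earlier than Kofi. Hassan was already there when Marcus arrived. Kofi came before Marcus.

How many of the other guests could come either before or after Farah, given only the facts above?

Forced after Farah: Dmitri, Elena, Hassan, Kofi, Marcus, Oliver, and Rosa.
That leaves Beatriz, Nora, and Priya with no forced order relative to Farah — 3.

3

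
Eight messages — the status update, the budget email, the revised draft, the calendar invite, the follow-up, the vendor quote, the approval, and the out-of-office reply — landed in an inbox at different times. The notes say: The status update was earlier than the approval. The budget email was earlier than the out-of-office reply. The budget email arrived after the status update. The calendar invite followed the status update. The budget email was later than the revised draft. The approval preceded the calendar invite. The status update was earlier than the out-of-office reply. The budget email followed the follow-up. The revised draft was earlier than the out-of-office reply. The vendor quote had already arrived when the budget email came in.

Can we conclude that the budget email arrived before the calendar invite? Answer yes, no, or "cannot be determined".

No chain of stated constraints runs from the budget email to the calendar invite, and none runs from the calendar invite to the budget email either.
So the relative order of the budget email and the calendar invite is not fixed by the given facts.

cannot be determined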